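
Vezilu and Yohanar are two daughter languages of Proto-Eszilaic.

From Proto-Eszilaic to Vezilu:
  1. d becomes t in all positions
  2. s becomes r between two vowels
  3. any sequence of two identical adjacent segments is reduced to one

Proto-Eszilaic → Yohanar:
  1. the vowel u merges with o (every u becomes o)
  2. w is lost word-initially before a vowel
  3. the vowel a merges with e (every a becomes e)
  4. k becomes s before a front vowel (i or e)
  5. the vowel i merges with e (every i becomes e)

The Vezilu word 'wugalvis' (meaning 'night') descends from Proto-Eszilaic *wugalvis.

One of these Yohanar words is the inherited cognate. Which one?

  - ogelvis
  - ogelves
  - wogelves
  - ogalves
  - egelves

ogelves

Yohanar: *wugalvis
  wugalvis → wogalvis   [vowel merger]
  wogalvis → ogalvis   [glide loss]
  ogalvis → ogelvis   [vowel merger]
  ogelvis (rule 4 does not apply)
  ogelvis → ogelves   [vowel merger]
  giving Yohanar ogelves.
Only 'ogelves' matches the regular Yohanar development of *wugalvis.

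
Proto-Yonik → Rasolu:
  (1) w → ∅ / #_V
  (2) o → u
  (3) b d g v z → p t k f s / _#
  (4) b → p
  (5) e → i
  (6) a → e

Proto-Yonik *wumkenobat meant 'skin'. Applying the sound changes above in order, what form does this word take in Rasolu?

Rasolu: start from *wumkenobat.
  rule 1 (glide loss): wumkenobat → umkenobat
  rule 2 (vowel merger): umkenobat → umkenubat
  rule 3: no change — umkenubat
  rule 4 (unconditioned shift): umkenubat → umkenupat
  rule 5 (vowel merger): umkenupat → umkinupat
  rule 6 (vowel merger): umkinupat → umkinupet
  ⇒ Rasolu umkinupet

umkinupet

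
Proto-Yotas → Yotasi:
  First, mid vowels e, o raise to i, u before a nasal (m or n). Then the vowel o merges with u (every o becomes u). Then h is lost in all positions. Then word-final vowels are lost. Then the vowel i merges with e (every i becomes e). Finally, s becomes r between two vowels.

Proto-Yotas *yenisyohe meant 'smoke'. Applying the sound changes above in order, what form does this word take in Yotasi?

Yotasi: start from *yenisyohe.
  rule 1 (pre-nasal raising): yenisyohe → yinisyohe
  rule 2 (vowel merger): yinisyohe → yinisyuhe
  rule 3 (h-loss): yinisyuhe → yinisyue
  rule 4 (apocope): yinisyue → yinisyu
  rule 5 (vowel merger): yinisyu → yenesyu
  rule 6: no change — yenesyu
  ⇒ Yotasi yenesyu

yenesyu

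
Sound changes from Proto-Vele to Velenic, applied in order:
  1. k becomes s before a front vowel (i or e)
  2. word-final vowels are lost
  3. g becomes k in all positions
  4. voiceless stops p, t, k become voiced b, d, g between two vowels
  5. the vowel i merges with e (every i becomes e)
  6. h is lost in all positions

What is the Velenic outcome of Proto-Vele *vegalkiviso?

vegalseves

Velenic: *vegalkiviso > vegalsiviso > vegalsivis > vekalsivis > vegalsivis > vegalseves  (by palatalisation, apocope, unconditioned shift, intervocalic voicing, vowel merger)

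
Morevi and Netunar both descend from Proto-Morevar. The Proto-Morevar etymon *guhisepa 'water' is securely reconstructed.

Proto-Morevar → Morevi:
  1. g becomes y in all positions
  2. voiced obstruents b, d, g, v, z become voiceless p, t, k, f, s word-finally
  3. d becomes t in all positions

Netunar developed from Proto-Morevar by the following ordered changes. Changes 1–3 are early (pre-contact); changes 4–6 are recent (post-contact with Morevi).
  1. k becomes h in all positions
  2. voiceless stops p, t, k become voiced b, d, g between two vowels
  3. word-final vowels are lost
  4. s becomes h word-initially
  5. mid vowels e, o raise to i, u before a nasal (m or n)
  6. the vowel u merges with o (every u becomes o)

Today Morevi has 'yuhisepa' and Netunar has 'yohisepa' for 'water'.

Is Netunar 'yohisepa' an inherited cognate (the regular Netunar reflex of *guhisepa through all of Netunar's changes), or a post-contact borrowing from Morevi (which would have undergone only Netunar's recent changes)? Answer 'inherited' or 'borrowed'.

borrowed

If inherited, *guhisepa would pass through all of Netunar's changes:
Netunar: start from *guhisepa.
  rule 1: no change — guhisepa
  rule 2 (intervocalic voicing): guhisepa → guhiseba
  rule 3 (apocope): guhiseba → guhiseb
  rule 4: no change — guhiseb
  rule 5: no change — guhiseb
  rule 6 (vowel merger): guhiseb → gohiseb
  ⇒ Netunar gohiseb
If borrowed from Morevi 'yuhisepa' after the early changes, it would undergo only the recent ones:
  rule 4 (debuccalisation): no change (yuhisepa)
  rule 5 (pre-nasal raising): no change (yuhisepa)
  rule 6 (vowel merger): yuhisepa → yohisepa
  ⇒ as a loan: yohisepa
Netunar 'yohisepa' matches the loan outcome 'yohisepa', not the inherited 'gohiseb' — it skipped the early Netunar changes, so it was borrowed from Morevi.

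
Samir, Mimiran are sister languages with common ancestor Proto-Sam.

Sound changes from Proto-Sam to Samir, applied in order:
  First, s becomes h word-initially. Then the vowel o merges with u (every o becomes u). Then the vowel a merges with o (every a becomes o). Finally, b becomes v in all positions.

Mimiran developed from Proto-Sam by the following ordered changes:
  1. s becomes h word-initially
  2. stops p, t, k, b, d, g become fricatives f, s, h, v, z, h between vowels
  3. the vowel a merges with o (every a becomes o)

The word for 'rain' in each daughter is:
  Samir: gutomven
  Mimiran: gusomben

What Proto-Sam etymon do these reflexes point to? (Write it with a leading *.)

Position 6: Samir has v, Mimiran has b. Mimiran preserves b here (none of its changes turn any other segment into b), so the proto-segment is *b.
Position 3: Samir has t, Mimiran has s. Samir preserves t here (none of its changes turn any other segment into t), so the proto-segment is *t.
Position 4: Samir has o, Mimiran has o. In Samir, o can only continue *a, so the proto-segment is *a.
The remaining positions agree across the daughters. Check the candidate against every language:
Samir: *gutamben > gutomben > gutomven  (by vowel merger, unconditioned shift)
Mimiran: *gutamben
  gutamben (rule 1 does not apply)
  gutamben → gusamben   [intervocalic lenition]
  gusamben → gusomben   [vowel merger]
  giving Mimiran gusomben.
*gutamben is the unique common source.

*gutamben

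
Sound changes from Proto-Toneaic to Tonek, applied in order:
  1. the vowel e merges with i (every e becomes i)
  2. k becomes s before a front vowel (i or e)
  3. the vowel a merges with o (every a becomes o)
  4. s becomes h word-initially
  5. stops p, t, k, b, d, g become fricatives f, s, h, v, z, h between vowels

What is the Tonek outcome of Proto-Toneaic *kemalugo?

Tonek: *kemalugo
  kemalugo → kimalugo   [vowel merger]
  kimalugo → simalugo   [palatalisation]
  simalugo → simolugo   [vowel merger]
  simolugo → himolugo   [debuccalisation]
  himolugo → himoluho   [intervocalic lenition]
  giving Tonek himoluho.

himoluho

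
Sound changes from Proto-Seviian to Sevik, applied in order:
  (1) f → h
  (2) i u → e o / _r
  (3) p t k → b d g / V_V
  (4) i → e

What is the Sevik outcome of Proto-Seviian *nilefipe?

Sevik: *nilefipe > nilehipe > nilehibe > nelehebe  (by unconditioned shift, intervocalic voicing, vowel merger)

nelehebe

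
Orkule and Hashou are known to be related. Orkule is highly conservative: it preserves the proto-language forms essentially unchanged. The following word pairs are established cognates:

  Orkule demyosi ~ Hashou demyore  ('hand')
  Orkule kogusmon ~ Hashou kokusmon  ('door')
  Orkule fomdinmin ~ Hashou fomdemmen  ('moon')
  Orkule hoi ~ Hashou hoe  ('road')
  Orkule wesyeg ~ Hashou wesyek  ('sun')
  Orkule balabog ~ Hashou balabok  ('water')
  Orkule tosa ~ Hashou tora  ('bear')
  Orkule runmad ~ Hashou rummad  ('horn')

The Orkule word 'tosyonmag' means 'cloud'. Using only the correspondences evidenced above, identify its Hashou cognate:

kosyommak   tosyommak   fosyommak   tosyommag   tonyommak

tosyommak

fomdinmin ~ fomdemmen, runmad ~ rummad — Orkule n corresponds to Hashou m after a vowel, before a nasal.
wesyeg ~ wesyek, balabog ~ balabok — Orkule g corresponds to Hashou k word-finally.
Applying these to Orkule 'tosyonmag':
  tosyonmag → tosyommag   (n→m after a vowel, before a nasal)
  tosyommag → tosyommak   (g→k word-finally)
So the Hashou cognate is 'tosyommak'.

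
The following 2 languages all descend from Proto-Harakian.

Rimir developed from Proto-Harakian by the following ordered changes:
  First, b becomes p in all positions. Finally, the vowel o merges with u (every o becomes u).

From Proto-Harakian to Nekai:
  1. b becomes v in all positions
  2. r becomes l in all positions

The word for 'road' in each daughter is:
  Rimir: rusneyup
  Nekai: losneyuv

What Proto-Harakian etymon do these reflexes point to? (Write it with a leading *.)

Position 8: Rimir has p, Nekai has v. Taking the neighbouring segments as reconstructed: Rimir p could go back to *p or *b; Nekai v could go back to *b or *v — the one source consistent with every daughter is *b.
Position 1: Rimir has r, Nekai has l. Rimir preserves r here (none of its changes turn any other segment into r), so the proto-segment is *r.
Position 2: Rimir has u, Nekai has o. Nekai preserves o here (none of its changes turn any other segment into o), so the proto-segment is *o.
Continuing position by position gives *rosneyub; check it forward:
Rimir: start from *rosneyub.
  rule 1 (unconditioned shift): rosneyub → rosneyup
  rule 2 (vowel merger): rosneyup → rusneyup
  ⇒ Rimir rusneyup
Nekai: *rosneyub > rosneyuv > losneyuv  (by unconditioned shift, unconditioned shift)
No other proto-form is consistent with every reflex, so the reconstruction is *rosneyub.

*rosneyub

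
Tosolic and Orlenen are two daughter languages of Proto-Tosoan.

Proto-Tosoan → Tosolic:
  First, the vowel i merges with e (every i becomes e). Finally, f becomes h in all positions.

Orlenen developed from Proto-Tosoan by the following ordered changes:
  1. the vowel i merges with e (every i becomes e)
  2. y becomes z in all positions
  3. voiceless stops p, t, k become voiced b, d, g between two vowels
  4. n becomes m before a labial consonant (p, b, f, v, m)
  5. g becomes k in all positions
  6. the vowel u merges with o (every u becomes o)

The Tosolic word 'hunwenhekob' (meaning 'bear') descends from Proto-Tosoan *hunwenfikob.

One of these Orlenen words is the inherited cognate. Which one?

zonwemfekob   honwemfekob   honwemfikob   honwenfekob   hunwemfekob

Orlenen: start from *hunwenfikob.
  rule 1 (vowel merger): hunwenfikob → hunwenfekob
  rule 2: no change — hunwenfekob
  rule 3 (intervocalic voicing): hunwenfekob → hunwenfegob
  rule 4 (nasal place assimilation): hunwenfegob → hunwemfegob
  rule 5 (unconditioned shift): hunwemfegob → hunwemfekob
  rule 6 (vowel merger): hunwemfekob → honwemfekob
  ⇒ Orlenen honwemfekob
Among the options, 'honwemfekob' alone shows every Orlenen change applied in order.

honwemfekob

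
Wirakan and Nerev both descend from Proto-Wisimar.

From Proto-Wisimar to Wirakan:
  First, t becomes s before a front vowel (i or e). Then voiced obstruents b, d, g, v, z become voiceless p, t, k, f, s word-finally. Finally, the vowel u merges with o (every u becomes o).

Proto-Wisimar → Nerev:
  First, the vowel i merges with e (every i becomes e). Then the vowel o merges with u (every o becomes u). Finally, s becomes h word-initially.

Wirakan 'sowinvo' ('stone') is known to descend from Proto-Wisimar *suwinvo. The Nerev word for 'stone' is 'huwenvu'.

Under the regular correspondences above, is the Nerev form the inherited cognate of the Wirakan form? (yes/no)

yes

Derive the expected Nerev reflex of *suwinvo:
Nerev: start from *suwinvo.
  rule 1 (vowel merger): suwinvo → suwenvo
  rule 2 (vowel merger): suwenvo → suwenvu
  rule 3 (debuccalisation): suwenvu → huwenvu
  ⇒ Nerev huwenvu
Nerev 'huwenvu' matches the regular reflex exactly, so the pair is cognate.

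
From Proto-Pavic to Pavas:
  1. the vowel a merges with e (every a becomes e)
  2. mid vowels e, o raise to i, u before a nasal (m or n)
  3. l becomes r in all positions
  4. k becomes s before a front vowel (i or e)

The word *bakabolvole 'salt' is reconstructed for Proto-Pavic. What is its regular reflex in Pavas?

Pavas: *bakabolvole > bekebolvole > bekeborvore > beseborvore  (by vowel merger, unconditioned shift, palatalisation)

beseborvore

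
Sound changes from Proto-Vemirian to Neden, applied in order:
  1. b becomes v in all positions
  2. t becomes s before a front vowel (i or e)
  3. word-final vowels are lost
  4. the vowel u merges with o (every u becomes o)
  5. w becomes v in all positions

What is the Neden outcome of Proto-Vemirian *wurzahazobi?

vorzahazov

Neden: *wurzahazobi > wurzahazovi > wurzahazov > worzahazov > vorzahazov  (by unconditioned shift, apocope, vowel merger, unconditioned shift)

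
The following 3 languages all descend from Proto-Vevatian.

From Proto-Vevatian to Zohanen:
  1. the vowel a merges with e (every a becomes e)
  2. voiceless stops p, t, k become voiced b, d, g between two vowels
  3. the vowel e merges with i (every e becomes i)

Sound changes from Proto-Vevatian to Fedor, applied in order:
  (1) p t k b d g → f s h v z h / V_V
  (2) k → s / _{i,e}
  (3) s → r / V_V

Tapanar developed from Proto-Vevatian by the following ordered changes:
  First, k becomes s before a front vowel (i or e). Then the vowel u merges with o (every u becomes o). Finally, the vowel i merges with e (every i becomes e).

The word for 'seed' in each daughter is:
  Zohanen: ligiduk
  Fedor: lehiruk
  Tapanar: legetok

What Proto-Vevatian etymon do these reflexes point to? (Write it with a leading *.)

Position 5: Zohanen has d, Fedor has r, Tapanar has t. Tapanar preserves t here (none of its changes turn any other segment into t), so the proto-segment is *t.
Position 2: Zohanen has i, Fedor has e, Tapanar has e. Fedor preserves e here (none of its changes turn any other segment into e), so the proto-segment is *e.
Position 3: Zohanen has g, Fedor has h, Tapanar has g. Tapanar preserves g here (none of its changes turn any other segment into g), so the proto-segment is *g.
Verify the candidate proto-form against each daughter:
Zohanen: *legituk
  legituk (rule 1 does not apply)
  legituk → legiduk   [intervocalic voicing]
  legiduk → ligiduk   [vowel merger]
  giving Zohanen ligiduk.
Fedor: start from *legituk.
  rule 1 (intervocalic lenition): legituk → lehisuk
  rule 2: no change — lehisuk
  rule 3 (rhotacism): lehisuk → lehiruk
  ⇒ Fedor lehiruk
Tapanar: start from *legituk.
  rule 1: no change — legituk
  rule 2 (vowel merger): legituk → legitok
  rule 3 (vowel merger): legitok → legetok
  ⇒ Tapanar legetok
No other proto-form is consistent with every reflex, so the reconstruction is *legituk.

*legituk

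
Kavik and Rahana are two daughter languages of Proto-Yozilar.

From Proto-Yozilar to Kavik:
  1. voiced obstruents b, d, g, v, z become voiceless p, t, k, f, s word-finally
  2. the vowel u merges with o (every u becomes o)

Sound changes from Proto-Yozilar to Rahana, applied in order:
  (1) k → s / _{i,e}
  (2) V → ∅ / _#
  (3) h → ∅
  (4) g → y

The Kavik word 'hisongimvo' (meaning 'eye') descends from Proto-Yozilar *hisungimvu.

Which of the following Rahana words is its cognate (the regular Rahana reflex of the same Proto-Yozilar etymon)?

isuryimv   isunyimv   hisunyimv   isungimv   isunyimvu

isunyimv

Rahana: *hisungimvu
  hisungimvu (rule 1 does not apply)
  hisungimvu → hisungimv   [apocope]
  hisungimv → isungimv   [h-loss]
  isungimv → isunyimv   [unconditioned shift]
  giving Rahana isunyimv.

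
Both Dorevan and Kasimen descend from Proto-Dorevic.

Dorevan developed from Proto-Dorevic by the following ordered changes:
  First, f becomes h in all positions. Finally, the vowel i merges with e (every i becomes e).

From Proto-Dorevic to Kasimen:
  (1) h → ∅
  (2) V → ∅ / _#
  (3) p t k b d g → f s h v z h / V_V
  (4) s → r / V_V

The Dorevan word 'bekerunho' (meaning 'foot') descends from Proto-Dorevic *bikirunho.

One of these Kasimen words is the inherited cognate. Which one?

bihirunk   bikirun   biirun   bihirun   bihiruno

bihirun

Kasimen: *bikirunho
  bikirunho → bikiruno   [h-loss]
  bikiruno → bikirun   [apocope]
  bikirun → bihirun   [intervocalic lenition]
  bihirun (rule 4 does not apply)
  giving Kasimen bihirun.
Among the options, 'bihirun' alone shows every Kasimen change applied in order.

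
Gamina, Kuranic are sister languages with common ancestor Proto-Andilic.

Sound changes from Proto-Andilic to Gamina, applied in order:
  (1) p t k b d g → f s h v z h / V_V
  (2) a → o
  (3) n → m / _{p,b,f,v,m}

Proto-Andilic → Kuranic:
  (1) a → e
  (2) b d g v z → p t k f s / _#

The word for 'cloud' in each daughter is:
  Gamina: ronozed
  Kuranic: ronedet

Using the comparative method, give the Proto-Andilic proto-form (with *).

Position 7: Gamina has d, Kuranic has t. Gamina preserves d here (none of its changes turn any other segment into d), so the proto-segment is *d.
Position 5: Gamina has z, Kuranic has d. Kuranic preserves d here (none of its changes turn any other segment into d), so the proto-segment is *d.
Position 4: Gamina has o, Kuranic has e. Taking the neighbouring segments as reconstructed: Gamina o could go back to *a or *o; Kuranic e could go back to *a or *e — the one source consistent with every daughter is *a.
The remaining positions agree across the daughters. Check the candidate against every language:
Gamina: *ronaded
  ronaded → ronazed   [intervocalic lenition]
  ronazed → ronozed   [vowel merger]
  ronozed (rule 3 does not apply)
  giving Gamina ronozed.
Kuranic: *ronaded > roneded > ronedet  (by vowel merger, final devoicing)
No other proto-form is consistent with every reflex, so the reconstruction is *ronaded.

*ronaded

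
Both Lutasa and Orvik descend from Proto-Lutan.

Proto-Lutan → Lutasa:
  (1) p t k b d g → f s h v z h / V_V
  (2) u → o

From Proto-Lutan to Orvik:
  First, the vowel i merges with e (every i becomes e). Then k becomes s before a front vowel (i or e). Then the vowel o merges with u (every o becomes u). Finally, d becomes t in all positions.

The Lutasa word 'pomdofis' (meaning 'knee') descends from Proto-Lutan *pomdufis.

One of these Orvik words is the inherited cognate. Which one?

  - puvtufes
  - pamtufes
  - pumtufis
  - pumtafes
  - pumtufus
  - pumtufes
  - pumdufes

Orvik: *pomdufis > pomdufes > pumdufes > pumtufes  (by vowel merger, vowel merger, unconditioned shift)

pumtufes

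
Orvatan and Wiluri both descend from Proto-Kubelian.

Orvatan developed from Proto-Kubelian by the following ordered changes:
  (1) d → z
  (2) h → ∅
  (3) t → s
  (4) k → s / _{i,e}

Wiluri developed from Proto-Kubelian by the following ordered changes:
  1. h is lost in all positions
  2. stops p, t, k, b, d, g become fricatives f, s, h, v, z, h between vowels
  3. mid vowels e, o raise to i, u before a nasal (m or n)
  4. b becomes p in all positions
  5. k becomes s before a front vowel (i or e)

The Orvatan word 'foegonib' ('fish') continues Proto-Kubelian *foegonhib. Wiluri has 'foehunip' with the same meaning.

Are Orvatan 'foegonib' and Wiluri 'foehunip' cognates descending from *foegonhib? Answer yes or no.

Derive the expected Wiluri reflex of *foegonhib:
Wiluri: *foegonhib > foegonib > foehonib > foehunib > foehunip  (by h-loss, intervocalic lenition, pre-nasal raising, unconditioned shift)
Wiluri 'foehunip' matches the regular reflex exactly, so the pair is cognate.

yes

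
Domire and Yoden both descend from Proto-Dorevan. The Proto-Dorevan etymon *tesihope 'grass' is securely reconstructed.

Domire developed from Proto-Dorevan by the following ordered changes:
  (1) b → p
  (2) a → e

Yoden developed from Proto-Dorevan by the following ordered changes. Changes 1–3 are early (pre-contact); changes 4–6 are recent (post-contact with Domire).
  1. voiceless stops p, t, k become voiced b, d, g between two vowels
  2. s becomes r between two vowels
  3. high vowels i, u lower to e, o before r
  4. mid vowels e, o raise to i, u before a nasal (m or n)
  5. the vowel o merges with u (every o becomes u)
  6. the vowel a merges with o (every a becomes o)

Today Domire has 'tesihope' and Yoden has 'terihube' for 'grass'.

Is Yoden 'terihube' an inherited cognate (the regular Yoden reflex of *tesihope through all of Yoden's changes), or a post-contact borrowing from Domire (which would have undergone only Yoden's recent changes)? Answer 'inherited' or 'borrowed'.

If inherited, *tesihope would pass through all of Yoden's changes:
Yoden: start from *tesihope.
  rule 1 (intervocalic voicing): tesihope → tesihobe
  rule 2 (rhotacism): tesihobe → terihobe
  rule 3: no change — terihobe
  rule 4: no change — terihobe
  rule 5 (vowel merger): terihobe → terihube
  rule 6: no change — terihube
  ⇒ Yoden terihube
If borrowed from Domire 'tesihope' after the early changes, it would undergo only the recent ones:
  rule 4 (pre-nasal raising): no change (tesihope)
  rule 5 (vowel merger): tesihope → tesihupe
  rule 6 (vowel merger): no change (tesihupe)
  ⇒ as a loan: tesihupe
Yoden 'terihube' matches the inherited outcome exactly, so it is an inherited cognate, not a loan.

inherited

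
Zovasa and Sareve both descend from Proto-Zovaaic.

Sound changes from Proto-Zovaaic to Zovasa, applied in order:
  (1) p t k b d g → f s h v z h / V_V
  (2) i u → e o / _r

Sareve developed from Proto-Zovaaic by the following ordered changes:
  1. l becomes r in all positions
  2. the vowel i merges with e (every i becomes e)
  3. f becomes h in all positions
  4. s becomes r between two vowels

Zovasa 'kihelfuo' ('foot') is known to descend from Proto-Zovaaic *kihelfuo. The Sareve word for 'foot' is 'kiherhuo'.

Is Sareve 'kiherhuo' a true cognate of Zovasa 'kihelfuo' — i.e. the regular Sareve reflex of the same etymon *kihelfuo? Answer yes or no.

no

Derive the expected Sareve reflex of *kihelfuo:
Sareve: start from *kihelfuo.
  rule 1 (unconditioned shift): kihelfuo → kiherfuo
  rule 2 (vowel merger): kiherfuo → keherfuo
  rule 3 (unconditioned shift): keherfuo → keherhuo
  rule 4: no change — keherhuo
  ⇒ Sareve keherhuo
The regular Sareve reflex would be 'keherhuo', but the attested form is 'kiherhuo'. The correspondence is irregular, so they are not cognates (the Sareve form has a different source).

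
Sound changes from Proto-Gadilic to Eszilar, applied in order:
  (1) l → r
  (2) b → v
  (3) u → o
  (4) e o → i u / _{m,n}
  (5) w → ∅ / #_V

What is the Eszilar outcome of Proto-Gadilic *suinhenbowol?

Eszilar: start from *suinhenbowol.
  rule 1 (unconditioned shift): suinhenbowol → suinhenbowor
  rule 2 (unconditioned shift): suinhenbowor → suinhenvowor
  rule 3 (vowel merger): suinhenvowor → soinhenvowor
  rule 4 (pre-nasal raising): soinhenvowor → soinhinvowor
  rule 5: no change — soinhinvowor
  ⇒ Eszilar soinhinvowor

soinhinvowor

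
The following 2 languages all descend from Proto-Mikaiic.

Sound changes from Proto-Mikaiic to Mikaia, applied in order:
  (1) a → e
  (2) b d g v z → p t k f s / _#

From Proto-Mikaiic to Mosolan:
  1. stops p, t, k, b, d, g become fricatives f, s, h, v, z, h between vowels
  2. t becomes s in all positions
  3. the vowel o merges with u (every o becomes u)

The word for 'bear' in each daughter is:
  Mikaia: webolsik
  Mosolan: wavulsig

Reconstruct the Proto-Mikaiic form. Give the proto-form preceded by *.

Position 2: Mikaia has e, Mosolan has a. Mosolan preserves a here (none of its changes turn any other segment into a), so the proto-segment is *a.
Position 8: Mikaia has k, Mosolan has g. Mosolan preserves g here (none of its changes turn any other segment into g), so the proto-segment is *g.
Position 4: Mikaia has o, Mosolan has u. Mikaia preserves o here (none of its changes turn any other segment into o), so the proto-segment is *o.
This points to *wabolsig. Verify forward in each daughter:
Mikaia: *wabolsig
  wabolsig → webolsig   [vowel merger]
  webolsig → webolsik   [final devoicing]
  giving Mikaia webolsik.
Mosolan: *wabolsig > wavolsig > wavulsig  (by intervocalic lenition, vowel merger)
*wabolsig is the unique common source.

*wabolsig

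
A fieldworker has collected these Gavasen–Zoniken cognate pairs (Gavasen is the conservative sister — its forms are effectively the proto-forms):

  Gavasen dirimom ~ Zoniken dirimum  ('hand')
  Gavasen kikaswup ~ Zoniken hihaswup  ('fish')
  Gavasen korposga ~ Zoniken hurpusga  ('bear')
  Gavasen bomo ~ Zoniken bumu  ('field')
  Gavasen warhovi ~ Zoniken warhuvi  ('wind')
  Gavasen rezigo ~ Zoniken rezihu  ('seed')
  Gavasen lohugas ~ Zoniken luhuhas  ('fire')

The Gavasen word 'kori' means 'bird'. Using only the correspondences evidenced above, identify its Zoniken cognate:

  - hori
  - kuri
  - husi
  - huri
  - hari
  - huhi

korposga ~ hurpusga — Gavasen k corresponds to Zoniken h word-initially before a back vowel.
korposga ~ hurpusga — Gavasen o corresponds to Zoniken u after a consonant, before r.
Applying these to Gavasen 'kori':
  kori → hori   (k→h word-initially before a back vowel)
  hori → huri   (o→u after a consonant, before r)
So the Zoniken cognate is 'huri'.

huri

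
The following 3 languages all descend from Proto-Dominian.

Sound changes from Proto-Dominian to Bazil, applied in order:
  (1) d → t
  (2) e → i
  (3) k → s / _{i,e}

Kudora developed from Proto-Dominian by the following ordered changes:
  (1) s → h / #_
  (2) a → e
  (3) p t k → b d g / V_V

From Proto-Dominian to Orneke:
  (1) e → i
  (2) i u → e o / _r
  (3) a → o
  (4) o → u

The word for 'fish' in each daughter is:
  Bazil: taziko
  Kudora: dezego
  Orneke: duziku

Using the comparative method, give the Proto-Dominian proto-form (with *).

Position 1: Bazil has t, Kudora has d, Orneke has d. Orneke preserves d here (none of its changes turn any other segment into d), so the proto-segment is *d.
Position 2: Bazil has a, Kudora has e, Orneke has u. Bazil preserves a here (none of its changes turn any other segment into a), so the proto-segment is *a.
Position 6: Bazil has o, Kudora has o, Orneke has u. Bazil preserves o here (none of its changes turn any other segment into o), so the proto-segment is *o.
Verify the candidate proto-form against each daughter:
Bazil: *dazeko > tazeko > taziko  (by unconditioned shift, vowel merger)
Kudora: *dazeko
  dazeko (rule 1 does not apply)
  dazeko → dezeko   [vowel merger]
  dezeko → dezego   [intervocalic voicing]
  giving Kudora dezego.
Orneke: *dazeko
  dazeko → daziko   [vowel merger]
  daziko (rule 2 does not apply)
  daziko → doziko   [vowel merger]
  doziko → duziku   [vowel merger]
  giving Orneke duziku.
No other proto-form is consistent with every reflex, so the reconstruction is *dazeko.

*dazeko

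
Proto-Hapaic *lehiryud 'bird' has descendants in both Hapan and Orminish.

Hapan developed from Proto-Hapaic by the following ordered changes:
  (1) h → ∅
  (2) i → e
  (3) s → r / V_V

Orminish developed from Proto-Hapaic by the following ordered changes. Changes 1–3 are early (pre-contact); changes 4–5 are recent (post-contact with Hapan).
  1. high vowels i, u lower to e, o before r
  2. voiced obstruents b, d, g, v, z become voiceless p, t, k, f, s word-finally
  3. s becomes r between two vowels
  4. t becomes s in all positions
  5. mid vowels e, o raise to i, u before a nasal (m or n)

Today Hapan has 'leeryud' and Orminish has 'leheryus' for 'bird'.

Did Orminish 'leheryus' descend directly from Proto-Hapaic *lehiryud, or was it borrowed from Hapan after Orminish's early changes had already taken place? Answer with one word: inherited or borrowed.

If inherited, *lehiryud would pass through all of Orminish's changes:
Orminish: *lehiryud
  lehiryud → leheryud   [pre-rhotic lowering]
  leheryud → leheryut   [final devoicing]
  leheryut (rule 3 does not apply)
  leheryut → leheryus   [unconditioned shift]
  leheryus (rule 5 does not apply)
  giving Orminish leheryus.
If borrowed from Hapan 'leeryud' after the early changes, it would undergo only the recent ones:
  rule 4 (unconditioned shift): no change (leeryud)
  rule 5 (pre-nasal raising): no change (leeryud)
  ⇒ as a loan: leeryud
Orminish 'leheryus' matches the inherited outcome exactly, so it is an inherited cognate, not a loan.

inherited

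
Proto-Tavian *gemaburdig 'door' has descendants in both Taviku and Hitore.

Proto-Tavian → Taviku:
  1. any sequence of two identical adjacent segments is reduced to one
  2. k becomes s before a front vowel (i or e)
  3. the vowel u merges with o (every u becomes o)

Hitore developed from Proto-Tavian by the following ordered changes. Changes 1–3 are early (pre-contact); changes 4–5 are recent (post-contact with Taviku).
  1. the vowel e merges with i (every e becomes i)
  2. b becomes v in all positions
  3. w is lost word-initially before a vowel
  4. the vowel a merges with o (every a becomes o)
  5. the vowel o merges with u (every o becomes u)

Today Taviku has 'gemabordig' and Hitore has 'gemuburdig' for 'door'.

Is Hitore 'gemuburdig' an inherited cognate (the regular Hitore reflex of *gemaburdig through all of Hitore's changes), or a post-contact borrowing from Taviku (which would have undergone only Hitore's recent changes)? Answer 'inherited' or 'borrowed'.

If inherited, *gemaburdig would pass through all of Hitore's changes:
Hitore: start from *gemaburdig.
  rule 1 (vowel merger): gemaburdig → gimaburdig
  rule 2 (unconditioned shift): gimaburdig → gimavurdig
  rule 3: no change — gimavurdig
  rule 4 (vowel merger): gimavurdig → gimovurdig
  rule 5 (vowel merger): gimovurdig → gimuvurdig
  ⇒ Hitore gimuvurdig
If borrowed from Taviku 'gemabordig' after the early changes, it would undergo only the recent ones:
  rule 4 (vowel merger): gemabordig → gemobordig
  rule 5 (vowel merger): gemobordig → gemuburdig
  ⇒ as a loan: gemuburdig
Hitore 'gemuburdig' matches the loan outcome 'gemuburdig', not the inherited 'gimuvurdig' — it skipped the early Hitore changes, so it was borrowed from Taviku.

borrowed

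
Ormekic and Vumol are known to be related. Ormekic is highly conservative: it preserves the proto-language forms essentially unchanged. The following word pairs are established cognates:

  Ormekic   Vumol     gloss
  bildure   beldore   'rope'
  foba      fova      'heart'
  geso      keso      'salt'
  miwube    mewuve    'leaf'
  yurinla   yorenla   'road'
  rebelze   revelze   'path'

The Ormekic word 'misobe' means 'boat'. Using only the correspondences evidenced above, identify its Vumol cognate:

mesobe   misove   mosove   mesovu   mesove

bildure ~ beldore, miwube ~ mewuve — Ormekic i corresponds to Vumol e after a consonant, before a consonant other than r, m, n, p, b, f, v.
miwube ~ mewuve, rebelze ~ revelze — Ormekic b corresponds to Vumol v between vowels (before a front vowel).
Applying these to Ormekic 'misobe':
  misobe → mesobe   (i→e after a consonant, before a consonant other than r, m, n, p, b, f, v)
  mesobe → mesove   (b→v between vowels (before a front vowel))
So the Vumol cognate is 'mesove'.

mesove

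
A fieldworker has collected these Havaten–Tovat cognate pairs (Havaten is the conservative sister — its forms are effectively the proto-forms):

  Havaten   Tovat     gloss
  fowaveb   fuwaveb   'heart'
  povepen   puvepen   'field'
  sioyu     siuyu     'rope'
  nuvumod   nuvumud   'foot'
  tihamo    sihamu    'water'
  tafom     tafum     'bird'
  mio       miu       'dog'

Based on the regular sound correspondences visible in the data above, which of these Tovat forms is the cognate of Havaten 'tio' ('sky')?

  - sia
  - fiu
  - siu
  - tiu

siu

tihamo ~ sihamu — Havaten t corresponds to Tovat s word-initially before a front vowel.
mio ~ miu — Havaten o corresponds to Tovat u word-finally.
Applying these to Havaten 'tio':
  tio → sio   (t→s word-initially before a front vowel)
  sio → siu   (o→u word-finally)
So the Tovat cognate is 'siu'.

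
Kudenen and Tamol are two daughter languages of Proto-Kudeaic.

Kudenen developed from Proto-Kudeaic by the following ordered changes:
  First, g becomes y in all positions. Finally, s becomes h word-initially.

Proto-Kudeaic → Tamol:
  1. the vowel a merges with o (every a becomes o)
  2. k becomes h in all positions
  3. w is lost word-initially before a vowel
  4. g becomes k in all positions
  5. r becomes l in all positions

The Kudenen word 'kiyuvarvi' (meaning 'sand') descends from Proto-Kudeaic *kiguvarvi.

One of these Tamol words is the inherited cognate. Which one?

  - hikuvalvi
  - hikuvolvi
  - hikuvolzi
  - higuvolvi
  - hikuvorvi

hikuvolvi

Tamol: start from *kiguvarvi.
  rule 1 (vowel merger): kiguvarvi → kiguvorvi
  rule 2 (unconditioned shift): kiguvorvi → higuvorvi
  rule 3: no change — higuvorvi
  rule 4 (unconditioned shift): higuvorvi → hikuvorvi
  rule 5 (unconditioned shift): hikuvorvi → hikuvolvi
  ⇒ Tamol hikuvolvi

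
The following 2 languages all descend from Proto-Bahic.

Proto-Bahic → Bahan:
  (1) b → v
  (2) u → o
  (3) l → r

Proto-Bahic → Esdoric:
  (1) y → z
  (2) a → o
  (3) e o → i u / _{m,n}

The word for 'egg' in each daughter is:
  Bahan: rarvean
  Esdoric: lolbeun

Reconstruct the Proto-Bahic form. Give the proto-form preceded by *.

Position 3: Bahan has r, Esdoric has l. Esdoric preserves l here (none of its changes turn any other segment into l), so the proto-segment is *l.
Position 2: Bahan has a, Esdoric has o. Bahan preserves a here (none of its changes turn any other segment into a), so the proto-segment is *a.
Position 1: Bahan has r, Esdoric has l. Esdoric preserves l here (none of its changes turn any other segment into l), so the proto-segment is *l.
This points to *lalbean. Verify forward in each daughter:
Bahan: *lalbean
  lalbean → lalvean   [unconditioned shift]
  lalvean (rule 2 does not apply)
  lalvean → rarvean   [unconditioned shift]
  giving Bahan rarvean.
Esdoric: *lalbean
  lalbean (rule 1 does not apply)
  lalbean → lolbeon   [vowel merger]
  lolbeon → lolbeun   [pre-nasal raising]
  giving Esdoric lolbeun.
Only *lalbean yields all of Bahan rarvean, Esdoric lolbeun.

*lalbean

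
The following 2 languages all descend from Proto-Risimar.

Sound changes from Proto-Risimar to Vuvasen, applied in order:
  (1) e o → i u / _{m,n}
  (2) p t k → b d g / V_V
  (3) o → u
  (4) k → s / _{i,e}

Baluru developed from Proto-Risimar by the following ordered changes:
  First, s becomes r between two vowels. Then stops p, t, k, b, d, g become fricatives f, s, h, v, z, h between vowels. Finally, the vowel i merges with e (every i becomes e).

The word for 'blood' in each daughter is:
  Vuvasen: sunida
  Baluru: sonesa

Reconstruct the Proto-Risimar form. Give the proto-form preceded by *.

*sonita

Position 4: Vuvasen has i, Baluru has e. Taking the neighbouring segments as reconstructed: Vuvasen i can only go back to *i; Baluru e could go back to *e or *i — the one source consistent with every daughter is *i.
Position 2: Vuvasen has u, Baluru has o. Baluru preserves o here (none of its changes turn any other segment into o), so the proto-segment is *o.
Position 5: Vuvasen has d, Baluru has s. Taking the neighbouring segments as reconstructed: Vuvasen d could go back to *t or *d; Baluru s can only go back to *t — the one source consistent with every daughter is *t.
This points to *sonita. Verify forward in each daughter:
Vuvasen: start from *sonita.
  rule 1 (pre-nasal raising): sonita → sunita
  rule 2 (intervocalic voicing): sunita → sunida
  rule 3: no change — sunida
  rule 4: no change — sunida
  ⇒ Vuvasen sunida
Baluru: start from *sonita.
  rule 1: no change — sonita
  rule 2 (intervocalic lenition): sonita → sonisa
  rule 3 (vowel merger): sonisa → sonesa
  ⇒ Baluru sonesa
No other proto-form is consistent with every reflex, so the reconstruction is *sonita.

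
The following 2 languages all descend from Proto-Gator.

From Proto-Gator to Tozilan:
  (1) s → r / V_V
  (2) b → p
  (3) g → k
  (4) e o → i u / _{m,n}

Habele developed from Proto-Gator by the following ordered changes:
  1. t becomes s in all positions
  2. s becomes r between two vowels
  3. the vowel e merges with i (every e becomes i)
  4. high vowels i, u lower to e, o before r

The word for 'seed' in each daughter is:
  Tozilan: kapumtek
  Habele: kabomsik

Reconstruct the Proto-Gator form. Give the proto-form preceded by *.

Position 7: Tozilan has e, Habele has i. Tozilan preserves e here (none of its changes turn any other segment into e), so the proto-segment is *e.
Position 6: Tozilan has t, Habele has s. Tozilan preserves t here (none of its changes turn any other segment into t), so the proto-segment is *t.
Position 3: Tozilan has p, Habele has b. Habele preserves b here (none of its changes turn any other segment into b), so the proto-segment is *b.
This points to *kabomtek. Verify forward in each daughter:
Tozilan: *kabomtek > kapomtek > kapumtek  (by unconditioned shift, pre-nasal raising)
Habele: start from *kabomtek.
  rule 1 (unconditioned shift): kabomtek → kabomsek
  rule 2: no change — kabomsek
  rule 3 (vowel merger): kabomsek → kabomsik
  rule 4: no change — kabomsik
  ⇒ Habele kabomsik
*kabomtek is the unique common source.

*kabomtek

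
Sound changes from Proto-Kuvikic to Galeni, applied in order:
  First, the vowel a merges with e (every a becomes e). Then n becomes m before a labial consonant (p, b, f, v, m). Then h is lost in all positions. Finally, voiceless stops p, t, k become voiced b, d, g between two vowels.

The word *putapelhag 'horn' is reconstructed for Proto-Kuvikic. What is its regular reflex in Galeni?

pudebeleg

Galeni: start from *putapelhag.
  rule 1 (vowel merger): putapelhag → putepelheg
  rule 2: no change — putepelheg
  rule 3 (h-loss): putepelheg → putepeleg
  rule 4 (intervocalic voicing): putepeleg → pudebeleg
  ⇒ Galeni pudebeleg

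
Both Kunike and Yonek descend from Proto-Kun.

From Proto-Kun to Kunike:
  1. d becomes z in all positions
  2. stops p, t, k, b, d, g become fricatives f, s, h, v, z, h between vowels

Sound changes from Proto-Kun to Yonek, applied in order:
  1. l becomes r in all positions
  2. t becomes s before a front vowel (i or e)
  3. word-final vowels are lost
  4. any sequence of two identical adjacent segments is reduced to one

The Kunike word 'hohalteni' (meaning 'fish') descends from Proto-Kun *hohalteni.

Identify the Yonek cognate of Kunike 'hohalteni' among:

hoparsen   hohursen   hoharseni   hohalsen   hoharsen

Yonek: *hohalteni > hoharteni > hoharseni > hoharsen  (by unconditioned shift, palatalisation, apocope)

hoharsen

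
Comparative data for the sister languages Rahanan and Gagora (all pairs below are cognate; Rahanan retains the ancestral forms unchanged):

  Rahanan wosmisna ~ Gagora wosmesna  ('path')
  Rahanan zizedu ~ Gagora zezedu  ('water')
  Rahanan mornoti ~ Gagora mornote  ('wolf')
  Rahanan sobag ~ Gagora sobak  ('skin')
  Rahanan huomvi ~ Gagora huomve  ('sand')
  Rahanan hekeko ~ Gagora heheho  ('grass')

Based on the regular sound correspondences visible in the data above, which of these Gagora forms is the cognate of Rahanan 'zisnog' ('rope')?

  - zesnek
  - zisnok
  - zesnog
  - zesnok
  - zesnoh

zesnok

wosmisna ~ wosmesna, zizedu ~ zezedu — Rahanan i corresponds to Gagora e after a consonant, before a consonant other than r, m, n, p, b, f, v.
sobag ~ sobak — Rahanan g corresponds to Gagora k word-finally.
Applying these to Rahanan 'zisnog':
  zisnog → zesnog   (i→e after a consonant, before a consonant other than r, m, n, p, b, f, v)
  zesnog → zesnok   (g→k word-finally)
So the Gagora cognate is 'zesnok'.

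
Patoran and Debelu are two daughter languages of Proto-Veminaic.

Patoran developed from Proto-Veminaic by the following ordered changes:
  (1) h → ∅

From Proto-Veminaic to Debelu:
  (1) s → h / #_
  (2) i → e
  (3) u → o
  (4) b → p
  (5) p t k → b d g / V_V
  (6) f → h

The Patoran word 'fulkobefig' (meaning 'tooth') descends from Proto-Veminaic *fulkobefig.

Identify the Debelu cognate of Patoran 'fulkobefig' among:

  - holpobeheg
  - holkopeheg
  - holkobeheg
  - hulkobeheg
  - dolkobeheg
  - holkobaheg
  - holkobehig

Debelu: *fulkobefig > fulkobefeg > folkobefeg > folkopefeg > folkobefeg > holkobeheg  (by vowel merger, vowel merger, unconditioned shift, intervocalic voicing, unconditioned shift)
Among the options, 'holkobeheg' alone shows every Debelu change applied in order.

holkobeheg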